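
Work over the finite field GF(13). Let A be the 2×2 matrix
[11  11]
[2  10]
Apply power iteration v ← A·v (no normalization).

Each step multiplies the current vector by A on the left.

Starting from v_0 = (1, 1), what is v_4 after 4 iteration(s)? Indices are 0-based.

v_0 = (1, 1).
v_1 = A·v_0 = (9, 12).
v_2 = A·v_1 = (10, 8).
v_3 = A·v_2 = (3, 9).
v_4 = A·v_3 = (2, 5).

v_4 = (2, 5)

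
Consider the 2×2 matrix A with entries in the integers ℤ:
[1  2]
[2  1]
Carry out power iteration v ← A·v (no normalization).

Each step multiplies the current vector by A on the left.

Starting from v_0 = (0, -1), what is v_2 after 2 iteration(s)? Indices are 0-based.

v_0 = (0, -1).
v_1 = A·v_0 = (-2, -1).
v_2 = A·v_1 = (-4, -5).

v_2 = (-4, -5)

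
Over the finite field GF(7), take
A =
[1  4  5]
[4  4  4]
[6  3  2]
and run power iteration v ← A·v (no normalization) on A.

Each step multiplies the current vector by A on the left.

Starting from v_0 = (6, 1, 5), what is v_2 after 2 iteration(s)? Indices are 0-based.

v_2 = (3, 3, 4)

v_0 = (6, 1, 5).
v_1 = A·v_0 = (0, 6, 0).
v_2 = A·v_1 = (3, 3, 4).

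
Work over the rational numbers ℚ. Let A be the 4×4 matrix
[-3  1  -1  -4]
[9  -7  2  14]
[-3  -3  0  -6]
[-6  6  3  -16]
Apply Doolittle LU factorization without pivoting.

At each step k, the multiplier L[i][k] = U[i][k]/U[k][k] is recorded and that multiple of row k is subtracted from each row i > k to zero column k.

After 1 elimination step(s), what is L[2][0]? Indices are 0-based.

L[2][0] = 1

Step 1: pivot at (0,0) is -3.
  row1 ← row1 − (-3)·row0  ⇒  L[1][0]=-3, U row1=(0, -4, -1, 2)
  row2 ← row2 − (1)·row0  ⇒  L[2][0]=1, U row2=(0, -4, 1, -2)
  row3 ← row3 − (2)·row0  ⇒  L[3][0]=2, U row3=(0, 4, 5, -8)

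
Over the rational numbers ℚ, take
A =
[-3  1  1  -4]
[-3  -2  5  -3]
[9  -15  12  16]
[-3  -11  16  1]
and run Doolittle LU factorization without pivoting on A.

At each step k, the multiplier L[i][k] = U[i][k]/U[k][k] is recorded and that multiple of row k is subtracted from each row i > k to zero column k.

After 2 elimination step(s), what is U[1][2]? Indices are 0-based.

U[1][2] = 4

[col 0] pivot -3
  R1 -= 1*R0 → (0, -3, 4, 1)  (L[1][0] := 1)
  R2 -= -3*R0 → (0, -12, 15, 4)  (L[2][0] := -3)
  R3 -= 1*R0 → (0, -12, 15, 5)  (L[3][0] := 1)
[col 1] pivot -3
  R2 -= 4*R1 → (0, 0, -1, 0)  (L[2][1] := 4)
  R3 -= 4*R1 → (0, 0, -1, 1)  (L[3][1] := 4)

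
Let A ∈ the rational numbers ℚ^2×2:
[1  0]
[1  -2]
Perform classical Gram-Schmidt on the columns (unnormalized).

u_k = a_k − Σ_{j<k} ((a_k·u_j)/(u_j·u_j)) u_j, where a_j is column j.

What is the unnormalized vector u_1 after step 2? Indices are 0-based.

u_1 = (1, -1)

Step 1: u_0 = a_0 = (1, 1).
Step 2: u_1 = a_1 − (-1)·u_0 = (1, -1).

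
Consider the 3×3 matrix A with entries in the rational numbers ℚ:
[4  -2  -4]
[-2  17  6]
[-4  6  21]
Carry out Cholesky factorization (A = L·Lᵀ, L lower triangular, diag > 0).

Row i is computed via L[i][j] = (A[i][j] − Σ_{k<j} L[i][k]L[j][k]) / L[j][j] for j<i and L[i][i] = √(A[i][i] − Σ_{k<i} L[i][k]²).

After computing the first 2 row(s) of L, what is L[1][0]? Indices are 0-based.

Step 1: L[0][0] = √(4) = 2.
  L[1][0] = (-2) / L[0][0] = -1.
Step 2: L[1][1] = √(16) = 4.

L[1][0] = -1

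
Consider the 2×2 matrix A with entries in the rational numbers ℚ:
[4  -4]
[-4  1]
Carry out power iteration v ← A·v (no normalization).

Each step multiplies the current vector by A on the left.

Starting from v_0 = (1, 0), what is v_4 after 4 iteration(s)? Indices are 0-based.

v_0 = (1, 0).
v_1 = A·v_0 = (4, -4).
v_2 = A·v_1 = (32, -20).
v_3 = A·v_2 = (208, -148).
v_4 = A·v_3 = (1424, -980).

v_4 = (1424, -980)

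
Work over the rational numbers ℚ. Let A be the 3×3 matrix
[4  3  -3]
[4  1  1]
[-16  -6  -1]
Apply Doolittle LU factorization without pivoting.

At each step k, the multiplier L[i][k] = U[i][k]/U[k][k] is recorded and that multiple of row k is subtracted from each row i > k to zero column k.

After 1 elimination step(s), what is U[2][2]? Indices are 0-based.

Step 1: pivot at (0,0) is 4.
  row1 ← row1 − (1)·row0  ⇒  L[1][0]=1, U row1=(0, -2, 4)
  row2 ← row2 − (-4)·row0  ⇒  L[2][0]=-4, U row2=(0, 6, -13)

U[2][2] = -13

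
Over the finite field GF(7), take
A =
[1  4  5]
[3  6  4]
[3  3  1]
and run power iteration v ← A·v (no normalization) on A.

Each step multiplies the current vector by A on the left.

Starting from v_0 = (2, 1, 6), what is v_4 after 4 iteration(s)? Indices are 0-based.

v_0 = (2, 1, 6).
v_1 = A·v_0 = (1, 1, 1).
v_2 = A·v_1 = (3, 6, 0).
v_3 = A·v_2 = (6, 3, 6).
v_4 = A·v_3 = (6, 4, 5).

v_4 = (6, 4, 5)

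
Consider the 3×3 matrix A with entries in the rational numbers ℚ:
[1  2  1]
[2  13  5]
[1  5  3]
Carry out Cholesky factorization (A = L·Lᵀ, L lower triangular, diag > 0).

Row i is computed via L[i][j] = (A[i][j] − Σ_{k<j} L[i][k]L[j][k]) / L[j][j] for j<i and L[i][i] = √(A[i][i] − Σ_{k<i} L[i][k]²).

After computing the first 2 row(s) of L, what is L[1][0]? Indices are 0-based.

L[1][0] = 2

Step 1: L[0][0] = √(1) = 1.
  L[1][0] = (2) / L[0][0] = 2.
Step 2: L[1][1] = √(9) = 3.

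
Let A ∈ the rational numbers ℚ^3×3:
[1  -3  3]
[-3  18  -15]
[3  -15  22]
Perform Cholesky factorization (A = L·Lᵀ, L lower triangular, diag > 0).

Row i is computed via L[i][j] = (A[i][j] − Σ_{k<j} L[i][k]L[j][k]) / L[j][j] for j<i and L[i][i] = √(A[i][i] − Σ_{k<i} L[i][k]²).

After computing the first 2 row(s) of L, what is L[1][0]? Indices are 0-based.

Step 1: L[0][0] = √(1) = 1.
  L[1][0] = (-3) / L[0][0] = -3.
Step 2: L[1][1] = √(9) = 3.

L[1][0] = -3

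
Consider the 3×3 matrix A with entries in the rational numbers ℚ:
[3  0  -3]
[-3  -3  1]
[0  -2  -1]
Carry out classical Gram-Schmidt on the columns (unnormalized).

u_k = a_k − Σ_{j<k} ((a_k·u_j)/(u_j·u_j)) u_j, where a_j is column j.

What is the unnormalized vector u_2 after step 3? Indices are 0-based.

Step 1: u_0 = a_0 = (3, -3, 0).
Step 2: u_1 = a_1 − (1/2)·u_0 = (-3/2, -3/2, -2).
Step 3: u_2 = a_2 − (-2/3)·u_0 − (10/17)·u_1 = (-2/17, -2/17, 3/17).

u_2 = (-2/17, -2/17, 3/17)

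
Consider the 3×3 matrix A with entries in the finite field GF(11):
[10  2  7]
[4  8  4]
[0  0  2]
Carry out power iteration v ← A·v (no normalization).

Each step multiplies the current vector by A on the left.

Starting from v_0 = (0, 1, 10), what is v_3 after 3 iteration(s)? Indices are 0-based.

v_3 = (3, 1, 3)

v_0 = (0, 1, 10).
v_1 = A·v_0 = (6, 4, 9).
v_2 = A·v_1 = (10, 4, 7).
v_3 = A·v_2 = (3, 1, 3).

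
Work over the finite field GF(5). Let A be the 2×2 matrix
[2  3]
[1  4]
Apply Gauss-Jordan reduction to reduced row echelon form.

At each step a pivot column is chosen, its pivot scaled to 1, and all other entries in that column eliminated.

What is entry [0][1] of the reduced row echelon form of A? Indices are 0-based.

step 1: normalize row 0 (÷2) = (1, 4)
  row 1: subtract 1×row0 = (0, 0)
skip col 1 (zero from row 1)

M[0][1] = 4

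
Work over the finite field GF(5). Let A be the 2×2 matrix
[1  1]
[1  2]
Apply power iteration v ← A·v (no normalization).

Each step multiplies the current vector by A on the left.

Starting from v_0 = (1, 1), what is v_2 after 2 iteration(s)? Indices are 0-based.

v_2 = (0, 3)

v_0 = (1, 1).
v_1 = A·v_0 = (2, 3).
v_2 = A·v_1 = (0, 3).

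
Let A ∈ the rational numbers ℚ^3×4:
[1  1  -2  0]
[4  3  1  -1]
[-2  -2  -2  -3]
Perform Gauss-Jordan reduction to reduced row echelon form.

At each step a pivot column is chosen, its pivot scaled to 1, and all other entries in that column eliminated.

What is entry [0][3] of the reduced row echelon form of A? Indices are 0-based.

pivot(0,0)=1: scale R0 → (1, 1, -2, 0)
  clear (1,0): R1 −= (4)R0 → (0, -1, 9, -1)
  clear (2,0): R2 −= (-2)R0 → (0, 0, -6, -3)
pivot(1,1)=-1: scale R1 → (0, 1, -9, 1)
  clear (0,1): R0 −= (1)R1 → (1, 0, 7, -1)
pivot(2,2)=-6: scale R2 → (0, 0, 1, 1/2)
  clear (0,2): R0 −= (7)R2 → (1, 0, 0, -9/2)
  clear (1,2): R1 −= (-9)R2 → (0, 1, 0, 11/2)

M[0][3] = -9/2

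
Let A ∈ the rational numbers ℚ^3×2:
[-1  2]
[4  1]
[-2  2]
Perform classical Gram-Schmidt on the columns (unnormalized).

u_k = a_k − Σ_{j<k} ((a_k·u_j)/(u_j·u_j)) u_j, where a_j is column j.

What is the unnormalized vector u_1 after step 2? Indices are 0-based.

u_1 = (40/21, 29/21, 38/21)

Step 1: u_0 = a_0 = (-1, 4, -2).
Step 2: u_1 = a_1 − (-2/21)·u_0 = (40/21, 29/21, 38/21).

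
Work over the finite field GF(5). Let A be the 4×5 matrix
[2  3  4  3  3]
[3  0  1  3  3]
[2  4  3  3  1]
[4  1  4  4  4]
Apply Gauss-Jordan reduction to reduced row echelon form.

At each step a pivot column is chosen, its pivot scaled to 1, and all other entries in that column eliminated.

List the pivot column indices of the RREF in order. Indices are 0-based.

pivot columns: 0, 1, 2, 3

[1] R0 /= 2  ⇒  (1, 4, 2, 4, 4)
     R1 -= 3·R0  ⇒  (0, 3, 0, 1, 1)
     R2 -= 2·R0  ⇒  (0, 1, 4, 0, 3)
     R3 -= 4·R0  ⇒  (0, 0, 1, 3, 3)
[2] R1 /= 3  ⇒  (0, 1, 0, 2, 2)
     R0 -= 4·R1  ⇒  (1, 0, 2, 1, 1)
     R2 -= 1·R1  ⇒  (0, 0, 4, 3, 1)
[3] R2 /= 4  ⇒  (0, 0, 1, 2, 4)
     R0 -= 2·R2  ⇒  (1, 0, 0, 2, 3)
     R3 -= 1·R2  ⇒  (0, 0, 0, 1, 4)
[4] R3 /= 1  ⇒  (0, 0, 0, 1, 4)
     R0 -= 2·R3  ⇒  (1, 0, 0, 0, 0)
     R1 -= 2·R3  ⇒  (0, 1, 0, 0, 4)
     R2 -= 2·R3  ⇒  (0, 0, 1, 0, 1)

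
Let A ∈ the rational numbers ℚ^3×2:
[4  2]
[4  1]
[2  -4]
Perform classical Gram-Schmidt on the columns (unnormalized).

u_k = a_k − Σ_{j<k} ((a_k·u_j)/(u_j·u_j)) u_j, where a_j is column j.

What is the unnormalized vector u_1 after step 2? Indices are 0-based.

Step 1: u_0 = a_0 = (4, 4, 2).
Step 2: u_1 = a_1 − (1/9)·u_0 = (14/9, 5/9, -38/9).

u_1 = (14/9, 5/9, -38/9)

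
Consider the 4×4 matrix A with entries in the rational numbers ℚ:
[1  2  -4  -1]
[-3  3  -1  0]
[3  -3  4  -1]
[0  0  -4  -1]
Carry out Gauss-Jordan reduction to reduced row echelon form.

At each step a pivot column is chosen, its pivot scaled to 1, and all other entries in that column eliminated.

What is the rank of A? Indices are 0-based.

rank = 4

pivot(0,0)=1: scale R0 → (1, 2, -4, -1)
  clear (1,0): R1 −= (-3)R0 → (0, 9, -13, -3)
  clear (2,0): R2 −= (3)R0 → (0, -9, 16, 2)
pivot(1,1)=9: scale R1 → (0, 1, -13/9, -1/3)
  clear (0,1): R0 −= (2)R1 → (1, 0, -10/9, -1/3)
  clear (2,1): R2 −= (-9)R1 → (0, 0, 3, -1)
pivot(2,2)=3: scale R2 → (0, 0, 1, -1/3)
  clear (0,2): R0 −= (-10/9)R2 → (1, 0, 0, -19/27)
  clear (1,2): R1 −= (-13/9)R2 → (0, 1, 0, -22/27)
  clear (3,2): R3 −= (-4)R2 → (0, 0, 0, -7/3)
pivot(3,3)=-7/3: scale R3 → (0, 0, 0, 1)
  clear (0,3): R0 −= (-19/27)R3 → (1, 0, 0, 0)
  clear (1,3): R1 −= (-22/27)R3 → (0, 1, 0, 0)
  clear (2,3): R2 −= (-1/3)R3 → (0, 0, 1, 0)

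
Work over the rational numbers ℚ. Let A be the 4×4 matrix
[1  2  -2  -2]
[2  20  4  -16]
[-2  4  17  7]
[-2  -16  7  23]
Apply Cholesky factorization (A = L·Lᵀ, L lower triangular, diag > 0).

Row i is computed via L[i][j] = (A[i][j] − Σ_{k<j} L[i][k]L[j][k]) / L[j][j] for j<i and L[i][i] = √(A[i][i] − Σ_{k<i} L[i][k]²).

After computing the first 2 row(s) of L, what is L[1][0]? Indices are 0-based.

Step 1: L[0][0] = √(1) = 1.
  L[1][0] = (2) / L[0][0] = 2.
Step 2: L[1][1] = √(16) = 4.

L[1][0] = 2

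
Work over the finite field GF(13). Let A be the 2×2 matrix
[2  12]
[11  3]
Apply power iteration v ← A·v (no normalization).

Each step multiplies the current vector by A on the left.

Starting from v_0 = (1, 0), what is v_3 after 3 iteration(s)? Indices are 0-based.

v_3 = (9, 10)

v_0 = (1, 0).
v_1 = A·v_0 = (2, 11).
v_2 = A·v_1 = (6, 3).
v_3 = A·v_2 = (9, 10).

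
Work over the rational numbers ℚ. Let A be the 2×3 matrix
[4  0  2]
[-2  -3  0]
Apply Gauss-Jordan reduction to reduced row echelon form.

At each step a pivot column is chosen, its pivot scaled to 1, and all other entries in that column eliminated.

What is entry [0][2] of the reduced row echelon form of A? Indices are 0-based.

M[0][2] = 1/2

pivot(0,0)=4: scale R0 → (1, 0, 1/2)
  clear (1,0): R1 −= (-2)R0 → (0, -3, 1)
pivot(1,1)=-3: scale R1 → (0, 1, -1/3)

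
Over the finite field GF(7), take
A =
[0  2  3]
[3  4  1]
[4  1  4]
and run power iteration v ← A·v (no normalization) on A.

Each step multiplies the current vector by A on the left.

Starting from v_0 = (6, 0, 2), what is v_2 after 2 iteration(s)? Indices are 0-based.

v_2 = (3, 4, 4)

v_0 = (6, 0, 2).
v_1 = A·v_0 = (6, 6, 4).
v_2 = A·v_1 = (3, 4, 4).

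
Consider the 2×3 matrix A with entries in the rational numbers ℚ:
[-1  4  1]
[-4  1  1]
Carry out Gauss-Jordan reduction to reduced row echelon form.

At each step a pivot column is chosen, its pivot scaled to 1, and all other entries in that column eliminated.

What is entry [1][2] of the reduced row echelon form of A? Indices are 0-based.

M[1][2] = 1/5

pivot(0,0)=-1: scale R0 → (1, -4, -1)
  clear (1,0): R1 −= (-4)R0 → (0, -15, -3)
pivot(1,1)=-15: scale R1 → (0, 1, 1/5)
  clear (0,1): R0 −= (-4)R1 → (1, 0, -1/5)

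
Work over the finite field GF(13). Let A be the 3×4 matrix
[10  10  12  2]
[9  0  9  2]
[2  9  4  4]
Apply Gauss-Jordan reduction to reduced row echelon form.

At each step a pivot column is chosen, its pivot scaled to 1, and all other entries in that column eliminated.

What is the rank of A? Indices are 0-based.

pivot(0,0)=10: scale R0 → (1, 1, 9, 8)
  clear (1,0): R1 −= (9)R0 → (0, 4, 6, 8)
  clear (2,0): R2 −= (2)R0 → (0, 7, 12, 1)
pivot(1,1)=4: scale R1 → (0, 1, 8, 2)
  clear (0,1): R0 −= (1)R1 → (1, 0, 1, 6)
  clear (2,1): R2 −= (7)R1 → (0, 0, 8, 0)
pivot(2,2)=8: scale R2 → (0, 0, 1, 0)
  clear (0,2): R0 −= (1)R2 → (1, 0, 0, 6)
  clear (1,2): R1 −= (8)R2 → (0, 1, 0, 2)

rank = 3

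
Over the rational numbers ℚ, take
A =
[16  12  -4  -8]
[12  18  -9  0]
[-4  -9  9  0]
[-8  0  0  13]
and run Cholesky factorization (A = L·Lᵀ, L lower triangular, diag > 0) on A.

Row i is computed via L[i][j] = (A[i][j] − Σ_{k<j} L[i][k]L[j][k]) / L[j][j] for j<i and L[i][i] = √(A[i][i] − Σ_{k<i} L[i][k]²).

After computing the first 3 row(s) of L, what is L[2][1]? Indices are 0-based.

L[2][1] = -2

Step 1: L[0][0] = √(16) = 4.
  L[1][0] = (12) / L[0][0] = 3.
Step 2: L[1][1] = √(9) = 3.
  L[2][0] = (-4) / L[0][0] = -1.
  L[2][1] = (-6) / L[1][1] = -2.
Step 3: L[2][2] = √(4) = 2.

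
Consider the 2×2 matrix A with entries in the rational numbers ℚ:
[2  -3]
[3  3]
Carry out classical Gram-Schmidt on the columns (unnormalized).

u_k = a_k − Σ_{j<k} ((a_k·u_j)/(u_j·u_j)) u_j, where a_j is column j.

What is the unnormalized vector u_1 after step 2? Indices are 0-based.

u_1 = (-45/13, 30/13)

Step 1: u_0 = a_0 = (2, 3).
Step 2: u_1 = a_1 − (3/13)·u_0 = (-45/13, 30/13).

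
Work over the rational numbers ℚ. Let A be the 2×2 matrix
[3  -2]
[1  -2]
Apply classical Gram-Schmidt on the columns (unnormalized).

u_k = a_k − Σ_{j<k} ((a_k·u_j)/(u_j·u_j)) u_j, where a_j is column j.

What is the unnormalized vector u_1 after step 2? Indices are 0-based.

u_1 = (2/5, -6/5)

Step 1: u_0 = a_0 = (3, 1).
Step 2: u_1 = a_1 − (-4/5)·u_0 = (2/5, -6/5).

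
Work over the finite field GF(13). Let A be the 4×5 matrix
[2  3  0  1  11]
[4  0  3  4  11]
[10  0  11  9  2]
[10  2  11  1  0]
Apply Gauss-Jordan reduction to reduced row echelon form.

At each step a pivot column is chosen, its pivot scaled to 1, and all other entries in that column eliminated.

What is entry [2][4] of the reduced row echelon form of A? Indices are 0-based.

M[2][4] = 6

step 1: normalize row 0 (÷2) = (1, 8, 0, 7, 12)
  row 1: subtract 4×row0 = (0, 7, 3, 2, 2)
  row 2: subtract 10×row0 = (0, 11, 11, 4, 12)
  row 3: subtract 10×row0 = (0, 0, 11, 9, 10)
step 2: normalize row 1 (÷7) = (0, 1, 6, 4, 4)
  row 0: subtract 8×row1 = (1, 0, 4, 1, 6)
  row 2: subtract 11×row1 = (0, 0, 10, 12, 7)
step 3: normalize row 2 (÷10) = (0, 0, 1, 9, 2)
  row 0: subtract 4×row2 = (1, 0, 0, 4, 11)
  row 1: subtract 6×row2 = (0, 1, 0, 2, 5)
  row 3: subtract 11×row2 = (0, 0, 0, 1, 1)
step 4: normalize row 3 (÷1) = (0, 0, 0, 1, 1)
  row 0: subtract 4×row3 = (1, 0, 0, 0, 7)
  row 1: subtract 2×row3 = (0, 1, 0, 0, 3)
  row 2: subtract 9×row3 = (0, 0, 1, 0, 6)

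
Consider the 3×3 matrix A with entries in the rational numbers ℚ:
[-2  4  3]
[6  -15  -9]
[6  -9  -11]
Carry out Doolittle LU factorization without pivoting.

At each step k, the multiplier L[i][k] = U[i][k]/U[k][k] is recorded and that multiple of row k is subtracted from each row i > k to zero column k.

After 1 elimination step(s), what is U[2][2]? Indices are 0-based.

Step 1: pivot at (0,0) is -2.
  row1 ← row1 − (-3)·row0  ⇒  L[1][0]=-3, U row1=(0, -3, 0)
  row2 ← row2 − (-3)·row0  ⇒  L[2][0]=-3, U row2=(0, 3, -2)

U[2][2] = -2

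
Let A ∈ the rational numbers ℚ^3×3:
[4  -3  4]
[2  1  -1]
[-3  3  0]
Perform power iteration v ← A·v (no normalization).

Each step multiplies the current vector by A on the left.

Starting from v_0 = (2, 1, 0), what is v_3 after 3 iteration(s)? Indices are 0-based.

v_0 = (2, 1, 0).
v_1 = A·v_0 = (5, 5, -3).
v_2 = A·v_1 = (-7, 18, 0).
v_3 = A·v_2 = (-82, 4, 75).

v_3 = (-82, 4, 75)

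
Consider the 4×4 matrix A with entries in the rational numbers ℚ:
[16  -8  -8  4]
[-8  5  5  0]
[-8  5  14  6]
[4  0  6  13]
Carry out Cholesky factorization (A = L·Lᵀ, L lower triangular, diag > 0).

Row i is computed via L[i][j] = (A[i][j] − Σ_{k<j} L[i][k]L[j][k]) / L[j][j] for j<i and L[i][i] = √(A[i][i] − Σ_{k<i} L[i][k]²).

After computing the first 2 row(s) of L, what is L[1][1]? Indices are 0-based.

L[1][1] = 1

Step 1: L[0][0] = √(16) = 4.
  L[1][0] = (-8) / L[0][0] = -2.
Step 2: L[1][1] = √(1) = 1.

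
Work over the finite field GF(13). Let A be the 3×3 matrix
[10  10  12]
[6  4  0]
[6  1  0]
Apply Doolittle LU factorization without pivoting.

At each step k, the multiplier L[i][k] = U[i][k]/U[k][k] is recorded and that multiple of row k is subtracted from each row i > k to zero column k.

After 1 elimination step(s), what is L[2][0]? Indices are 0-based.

L[2][0] = 11

[col 0] pivot 10
  R1 -= 11*R0 → (0, 11, 11)  (L[1][0] := 11)
  R2 -= 11*R0 → (0, 8, 11)  (L[2][0] := 11)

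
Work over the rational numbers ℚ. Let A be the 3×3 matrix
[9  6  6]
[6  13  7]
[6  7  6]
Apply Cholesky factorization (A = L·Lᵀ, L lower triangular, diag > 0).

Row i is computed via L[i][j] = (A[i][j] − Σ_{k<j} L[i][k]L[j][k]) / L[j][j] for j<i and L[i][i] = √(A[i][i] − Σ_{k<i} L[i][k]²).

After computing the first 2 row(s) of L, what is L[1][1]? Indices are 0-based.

Step 1: L[0][0] = √(9) = 3.
  L[1][0] = (6) / L[0][0] = 2.
Step 2: L[1][1] = √(9) = 3.

L[1][1] = 3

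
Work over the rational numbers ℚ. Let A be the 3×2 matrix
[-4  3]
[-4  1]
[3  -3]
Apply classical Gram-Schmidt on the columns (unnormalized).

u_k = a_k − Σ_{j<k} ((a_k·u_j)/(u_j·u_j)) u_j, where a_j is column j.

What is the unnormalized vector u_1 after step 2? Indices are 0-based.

Step 1: u_0 = a_0 = (-4, -4, 3).
Step 2: u_1 = a_1 − (-25/41)·u_0 = (23/41, -59/41, -48/41).

u_1 = (23/41, -59/41, -48/41)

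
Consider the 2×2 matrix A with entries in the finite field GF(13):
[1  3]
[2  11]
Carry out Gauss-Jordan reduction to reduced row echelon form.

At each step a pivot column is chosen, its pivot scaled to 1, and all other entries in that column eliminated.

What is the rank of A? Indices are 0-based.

rank = 2

[1] R0 /= 1  ⇒  (1, 3)
     R1 -= 2·R0  ⇒  (0, 5)
[2] R1 /= 5  ⇒  (0, 1)
     R0 -= 3·R1  ⇒  (1, 0)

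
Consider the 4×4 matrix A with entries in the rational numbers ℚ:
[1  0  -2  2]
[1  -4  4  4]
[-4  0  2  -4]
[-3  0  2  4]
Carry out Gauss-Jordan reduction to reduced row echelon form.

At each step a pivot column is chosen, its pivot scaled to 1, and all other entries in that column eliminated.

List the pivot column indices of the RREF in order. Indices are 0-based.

step 1: normalize row 0 (÷1) = (1, 0, -2, 2)
  row 1: subtract 1×row0 = (0, -4, 6, 2)
  row 2: subtract -4×row0 = (0, 0, -6, 4)
  row 3: subtract -3×row0 = (0, 0, -4, 10)
step 2: normalize row 1 (÷-4) = (0, 1, -3/2, -1/2)
step 3: normalize row 2 (÷-6) = (0, 0, 1, -2/3)
  row 0: subtract -2×row2 = (1, 0, 0, 2/3)
  row 1: subtract -3/2×row2 = (0, 1, 0, -3/2)
  row 3: subtract -4×row2 = (0, 0, 0, 22/3)
step 4: normalize row 3 (÷22/3) = (0, 0, 0, 1)
  row 0: subtract 2/3×row3 = (1, 0, 0, 0)
  row 1: subtract -3/2×row3 = (0, 1, 0, 0)
  row 2: subtract -2/3×row3 = (0, 0, 1, 0)

pivot columns: 0, 1, 2, 3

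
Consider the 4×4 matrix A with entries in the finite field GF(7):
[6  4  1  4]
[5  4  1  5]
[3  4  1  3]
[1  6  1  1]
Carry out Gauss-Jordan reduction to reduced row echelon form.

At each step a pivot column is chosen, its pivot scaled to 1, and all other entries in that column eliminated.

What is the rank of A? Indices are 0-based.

rank = 4

pivot(0,0)=6: scale R0 → (1, 3, 6, 3)
  clear (1,0): R1 −= (5)R0 → (0, 3, 6, 4)
  clear (2,0): R2 −= (3)R0 → (0, 2, 4, 1)
  clear (3,0): R3 −= (1)R0 → (0, 3, 2, 5)
pivot(1,1)=3: scale R1 → (0, 1, 2, 6)
  clear (0,1): R0 −= (3)R1 → (1, 0, 0, 6)
  clear (2,1): R2 −= (2)R1 → (0, 0, 0, 3)
  clear (3,1): R3 −= (3)R1 → (0, 0, 3, 1)
pivot(2,2): swap R2↔R3
pivot(2,2)=3: scale R2 → (0, 0, 1, 5)
  clear (1,2): R1 −= (2)R2 → (0, 1, 0, 3)
pivot(3,3)=3: scale R3 → (0, 0, 0, 1)
  clear (0,3): R0 −= (6)R3 → (1, 0, 0, 0)
  clear (1,3): R1 −= (3)R3 → (0, 1, 0, 0)
  clear (2,3): R2 −= (5)R3 → (0, 0, 1, 0)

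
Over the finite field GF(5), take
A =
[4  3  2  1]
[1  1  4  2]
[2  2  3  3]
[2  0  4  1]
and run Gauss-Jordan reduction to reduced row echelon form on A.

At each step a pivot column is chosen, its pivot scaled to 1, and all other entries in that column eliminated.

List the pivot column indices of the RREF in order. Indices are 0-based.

pivot columns: 0, 1, 2, 3

pivot(0,0)=4: scale R0 → (1, 2, 3, 4)
  clear (1,0): R1 −= (1)R0 → (0, 4, 1, 3)
  clear (2,0): R2 −= (2)R0 → (0, 3, 2, 0)
  clear (3,0): R3 −= (2)R0 → (0, 1, 3, 3)
pivot(1,1)=4: scale R1 → (0, 1, 4, 2)
  clear (0,1): R0 −= (2)R1 → (1, 0, 0, 0)
  clear (2,1): R2 −= (3)R1 → (0, 0, 0, 4)
  clear (3,1): R3 −= (1)R1 → (0, 0, 4, 1)
pivot(2,2): swap R2↔R3
pivot(2,2)=4: scale R2 → (0, 0, 1, 4)
  clear (1,2): R1 −= (4)R2 → (0, 1, 0, 1)
pivot(3,3)=4: scale R3 → (0, 0, 0, 1)
  clear (1,3): R1 −= (1)R3 → (0, 1, 0, 0)
  clear (2,3): R2 −= (4)R3 → (0, 0, 1, 0)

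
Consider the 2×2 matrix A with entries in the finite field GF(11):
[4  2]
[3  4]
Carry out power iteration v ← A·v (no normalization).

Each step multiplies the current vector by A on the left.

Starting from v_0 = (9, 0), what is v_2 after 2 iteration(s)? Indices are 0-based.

v_2 = (0, 7)

v_0 = (9, 0).
v_1 = A·v_0 = (3, 5).
v_2 = A·v_1 = (0, 7).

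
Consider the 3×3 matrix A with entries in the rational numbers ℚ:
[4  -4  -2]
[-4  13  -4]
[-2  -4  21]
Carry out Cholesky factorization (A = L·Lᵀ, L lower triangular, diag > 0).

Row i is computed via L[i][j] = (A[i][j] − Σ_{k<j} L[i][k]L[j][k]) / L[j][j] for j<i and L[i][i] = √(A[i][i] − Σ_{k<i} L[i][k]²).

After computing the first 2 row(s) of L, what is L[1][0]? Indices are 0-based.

Step 1: L[0][0] = √(4) = 2.
  L[1][0] = (-4) / L[0][0] = -2.
Step 2: L[1][1] = √(9) = 3.

L[1][0] = -2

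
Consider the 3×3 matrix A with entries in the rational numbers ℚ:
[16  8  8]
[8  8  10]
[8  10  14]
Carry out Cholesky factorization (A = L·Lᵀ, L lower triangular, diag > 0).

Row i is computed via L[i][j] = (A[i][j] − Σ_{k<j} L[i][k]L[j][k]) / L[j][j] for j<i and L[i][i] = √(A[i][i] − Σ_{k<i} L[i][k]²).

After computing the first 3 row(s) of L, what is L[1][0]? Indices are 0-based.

L[1][0] = 2

Step 1: L[0][0] = √(16) = 4.
  L[1][0] = (8) / L[0][0] = 2.
Step 2: L[1][1] = √(4) = 2.
  L[2][0] = (8) / L[0][0] = 2.
  L[2][1] = (6) / L[1][1] = 3.
Step 3: L[2][2] = √(1) = 1.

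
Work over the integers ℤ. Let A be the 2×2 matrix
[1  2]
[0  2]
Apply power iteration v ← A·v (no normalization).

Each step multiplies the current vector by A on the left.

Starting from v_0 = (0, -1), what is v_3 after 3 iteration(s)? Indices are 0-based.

v_0 = (0, -1).
v_1 = A·v_0 = (-2, -2).
v_2 = A·v_1 = (-6, -4).
v_3 = A·v_2 = (-14, -8).

v_3 = (-14, -8)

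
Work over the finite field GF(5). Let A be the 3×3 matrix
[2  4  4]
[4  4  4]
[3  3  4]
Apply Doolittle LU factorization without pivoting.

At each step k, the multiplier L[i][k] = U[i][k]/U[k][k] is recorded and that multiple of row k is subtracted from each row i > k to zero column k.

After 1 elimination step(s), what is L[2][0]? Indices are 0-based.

L[2][0] = 4

[col 0] pivot 2
  R1 -= 2*R0 → (0, 1, 1)  (L[1][0] := 2)
  R2 -= 4*R0 → (0, 2, 3)  (L[2][0] := 4)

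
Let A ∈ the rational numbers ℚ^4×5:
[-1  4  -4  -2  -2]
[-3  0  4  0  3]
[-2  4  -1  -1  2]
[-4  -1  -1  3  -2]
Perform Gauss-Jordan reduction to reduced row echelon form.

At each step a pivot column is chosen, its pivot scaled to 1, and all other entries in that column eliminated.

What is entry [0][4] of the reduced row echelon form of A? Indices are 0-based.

[1] R0 /= -1  ⇒  (1, -4, 4, 2, 2)
     R1 -= -3·R0  ⇒  (0, -12, 16, 6, 9)
     R2 -= -2·R0  ⇒  (0, -4, 7, 3, 6)
     R3 -= -4·R0  ⇒  (0, -17, 15, 11, 6)
[2] R1 /= -12  ⇒  (0, 1, -4/3, -1/2, -3/4)
     R0 -= -4·R1  ⇒  (1, 0, -4/3, 0, -1)
     R2 -= -4·R1  ⇒  (0, 0, 5/3, 1, 3)
     R3 -= -17·R1  ⇒  (0, 0, -23/3, 5/2, -27/4)
[3] R2 /= 5/3  ⇒  (0, 0, 1, 3/5, 9/5)
     R0 -= -4/3·R2  ⇒  (1, 0, 0, 4/5, 7/5)
     R1 -= -4/3·R2  ⇒  (0, 1, 0, 3/10, 33/20)
     R3 -= -23/3·R2  ⇒  (0, 0, 0, 71/10, 141/20)
[4] R3 /= 71/10  ⇒  (0, 0, 0, 1, 141/142)
     R0 -= 4/5·R3  ⇒  (1, 0, 0, 0, 43/71)
     R1 -= 3/10·R3  ⇒  (0, 1, 0, 0, 96/71)
     R2 -= 3/5·R3  ⇒  (0, 0, 1, 0, 171/142)

M[0][4] = 43/71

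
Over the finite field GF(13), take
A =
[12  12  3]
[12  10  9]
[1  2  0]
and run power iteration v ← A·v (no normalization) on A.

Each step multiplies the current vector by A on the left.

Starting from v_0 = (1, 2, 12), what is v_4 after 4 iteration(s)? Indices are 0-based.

v_0 = (1, 2, 12).
v_1 = A·v_0 = (7, 10, 5).
v_2 = A·v_1 = (11, 8, 1).
v_3 = A·v_2 = (10, 0, 1).
v_4 = A·v_3 = (6, 12, 10).

v_4 = (6, 12, 10)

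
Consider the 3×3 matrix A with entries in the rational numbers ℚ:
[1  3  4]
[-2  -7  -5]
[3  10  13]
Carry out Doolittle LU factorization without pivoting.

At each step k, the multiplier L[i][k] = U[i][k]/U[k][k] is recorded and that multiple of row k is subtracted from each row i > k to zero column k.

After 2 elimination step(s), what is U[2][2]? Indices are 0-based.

U[2][2] = 4

Step 1: pivot at (0,0) is 1.
  row1 ← row1 − (-2)·row0  ⇒  L[1][0]=-2, U row1=(0, -1, 3)
  row2 ← row2 − (3)·row0  ⇒  L[2][0]=3, U row2=(0, 1, 1)
Step 2: pivot at (1,1) is -1.
  row2 ← row2 − (-1)·row1  ⇒  L[2][1]=-1, U row2=(0, 0, 4)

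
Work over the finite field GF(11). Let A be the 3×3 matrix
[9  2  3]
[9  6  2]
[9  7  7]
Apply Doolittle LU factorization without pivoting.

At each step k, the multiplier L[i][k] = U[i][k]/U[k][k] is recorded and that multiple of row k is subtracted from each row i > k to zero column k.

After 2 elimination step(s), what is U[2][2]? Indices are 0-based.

U[2][2] = 8

k=0: U[0][0]=9
  eliminate (1,0): mult=1, new row 1: (0, 4, 10); set L[1][0]=1
  eliminate (2,0): mult=1, new row 2: (0, 5, 4); set L[2][0]=1
k=1: U[1][1]=4
  eliminate (2,1): mult=4, new row 2: (0, 0, 8); set L[2][1]=4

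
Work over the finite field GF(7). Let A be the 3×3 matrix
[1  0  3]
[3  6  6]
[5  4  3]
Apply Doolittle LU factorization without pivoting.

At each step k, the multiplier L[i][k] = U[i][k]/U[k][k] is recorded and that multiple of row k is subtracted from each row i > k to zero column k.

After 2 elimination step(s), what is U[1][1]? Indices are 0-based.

k=0: U[0][0]=1
  eliminate (1,0): mult=3, new row 1: (0, 6, 4); set L[1][0]=3
  eliminate (2,0): mult=5, new row 2: (0, 4, 2); set L[2][0]=5
k=1: U[1][1]=6
  eliminate (2,1): mult=3, new row 2: (0, 0, 4); set L[2][1]=3

U[1][1] = 6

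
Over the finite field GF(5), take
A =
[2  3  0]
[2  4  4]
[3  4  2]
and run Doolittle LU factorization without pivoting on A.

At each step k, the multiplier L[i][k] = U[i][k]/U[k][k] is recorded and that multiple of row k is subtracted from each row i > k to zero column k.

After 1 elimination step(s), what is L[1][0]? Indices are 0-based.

Step 1: pivot at (0,0) is 2.
  row1 ← row1 − (1)·row0  ⇒  L[1][0]=1, U row1=(0, 1, 4)
  row2 ← row2 − (4)·row0  ⇒  L[2][0]=4, U row2=(0, 2, 2)

L[1][0] = 1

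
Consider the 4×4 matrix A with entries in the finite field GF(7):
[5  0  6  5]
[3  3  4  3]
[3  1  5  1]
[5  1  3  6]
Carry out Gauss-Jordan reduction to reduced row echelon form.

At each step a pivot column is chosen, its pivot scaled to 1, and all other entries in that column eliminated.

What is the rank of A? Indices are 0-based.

rank = 4

pivot(0,0)=5: scale R0 → (1, 0, 4, 1)
  clear (1,0): R1 −= (3)R0 → (0, 3, 6, 0)
  clear (2,0): R2 −= (3)R0 → (0, 1, 0, 5)
  clear (3,0): R3 −= (5)R0 → (0, 1, 4, 1)
pivot(1,1)=3: scale R1 → (0, 1, 2, 0)
  clear (2,1): R2 −= (1)R1 → (0, 0, 5, 5)
  clear (3,1): R3 −= (1)R1 → (0, 0, 2, 1)
pivot(2,2)=5: scale R2 → (0, 0, 1, 1)
  clear (0,2): R0 −= (4)R2 → (1, 0, 0, 4)
  clear (1,2): R1 −= (2)R2 → (0, 1, 0, 5)
  clear (3,2): R3 −= (2)R2 → (0, 0, 0, 6)
pivot(3,3)=6: scale R3 → (0, 0, 0, 1)
  clear (0,3): R0 −= (4)R3 → (1, 0, 0, 0)
  clear (1,3): R1 −= (5)R3 → (0, 1, 0, 0)
  clear (2,3): R2 −= (1)R3 → (0, 0, 1, 0)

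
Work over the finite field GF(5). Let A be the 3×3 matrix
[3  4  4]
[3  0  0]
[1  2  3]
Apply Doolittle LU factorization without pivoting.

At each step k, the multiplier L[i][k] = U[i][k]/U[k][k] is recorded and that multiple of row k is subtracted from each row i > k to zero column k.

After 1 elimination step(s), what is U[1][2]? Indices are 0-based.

U[1][2] = 1

Step 1: pivot at (0,0) is 3.
  row1 ← row1 − (1)·row0  ⇒  L[1][0]=1, U row1=(0, 1, 1)
  row2 ← row2 − (2)·row0  ⇒  L[2][0]=2, U row2=(0, 4, 0)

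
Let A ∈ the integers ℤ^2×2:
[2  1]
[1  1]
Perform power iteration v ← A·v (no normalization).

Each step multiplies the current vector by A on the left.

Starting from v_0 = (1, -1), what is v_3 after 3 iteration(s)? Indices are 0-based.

v_3 = (5, 3)

v_0 = (1, -1).
v_1 = A·v_0 = (1, 0).
v_2 = A·v_1 = (2, 1).
v_3 = A·v_2 = (5, 3).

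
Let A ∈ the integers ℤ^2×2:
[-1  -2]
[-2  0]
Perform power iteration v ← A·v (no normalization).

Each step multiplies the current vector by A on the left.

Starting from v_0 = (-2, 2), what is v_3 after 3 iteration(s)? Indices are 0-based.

v_0 = (-2, 2).
v_1 = A·v_0 = (-2, 4).
v_2 = A·v_1 = (-6, 4).
v_3 = A·v_2 = (-2, 12).

v_3 = (-2, 12)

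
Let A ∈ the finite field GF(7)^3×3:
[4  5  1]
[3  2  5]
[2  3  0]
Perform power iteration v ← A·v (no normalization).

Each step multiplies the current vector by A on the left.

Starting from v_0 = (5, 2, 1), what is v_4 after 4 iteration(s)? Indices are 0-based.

v_4 = (5, 2, 0)

v_0 = (5, 2, 1).
v_1 = A·v_0 = (3, 3, 2).
v_2 = A·v_1 = (1, 4, 1).
v_3 = A·v_2 = (4, 2, 0).
v_4 = A·v_3 = (5, 2, 0).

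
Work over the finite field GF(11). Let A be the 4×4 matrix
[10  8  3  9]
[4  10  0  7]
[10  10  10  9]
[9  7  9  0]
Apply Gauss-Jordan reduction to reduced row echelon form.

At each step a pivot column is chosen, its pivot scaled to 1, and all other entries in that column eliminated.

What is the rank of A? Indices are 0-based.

rank = 4

[1] R0 /= 10  ⇒  (1, 3, 8, 2)
     R1 -= 4·R0  ⇒  (0, 9, 1, 10)
     R2 -= 10·R0  ⇒  (0, 2, 7, 0)
     R3 -= 9·R0  ⇒  (0, 2, 3, 4)
[2] R1 /= 9  ⇒  (0, 1, 5, 6)
     R0 -= 3·R1  ⇒  (1, 0, 4, 6)
     R2 -= 2·R1  ⇒  (0, 0, 8, 10)
     R3 -= 2·R1  ⇒  (0, 0, 4, 3)
[3] R2 /= 8  ⇒  (0, 0, 1, 4)
     R0 -= 4·R2  ⇒  (1, 0, 0, 1)
     R1 -= 5·R2  ⇒  (0, 1, 0, 8)
     R3 -= 4·R2  ⇒  (0, 0, 0, 9)
[4] R3 /= 9  ⇒  (0, 0, 0, 1)
     R0 -= 1·R3  ⇒  (1, 0, 0, 0)
     R1 -= 8·R3  ⇒  (0, 1, 0, 0)
     R2 -= 4·R3  ⇒  (0, 0, 1, 0)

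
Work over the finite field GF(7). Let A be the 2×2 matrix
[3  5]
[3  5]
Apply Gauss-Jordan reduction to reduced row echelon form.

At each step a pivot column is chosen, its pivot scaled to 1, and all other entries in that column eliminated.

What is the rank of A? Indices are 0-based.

rank = 1

[1] R0 /= 3  ⇒  (1, 4)
     R1 -= 3·R0  ⇒  (0, 0)
column 1 empty below row 1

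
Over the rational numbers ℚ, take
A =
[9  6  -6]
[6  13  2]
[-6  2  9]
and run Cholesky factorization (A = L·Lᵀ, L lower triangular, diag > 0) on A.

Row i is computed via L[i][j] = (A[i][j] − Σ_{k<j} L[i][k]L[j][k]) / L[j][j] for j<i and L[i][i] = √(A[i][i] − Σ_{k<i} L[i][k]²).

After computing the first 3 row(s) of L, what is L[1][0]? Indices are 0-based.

L[1][0] = 2

Step 1: L[0][0] = √(9) = 3.
  L[1][0] = (6) / L[0][0] = 2.
Step 2: L[1][1] = √(9) = 3.
  L[2][0] = (-6) / L[0][0] = -2.
  L[2][1] = (6) / L[1][1] = 2.
Step 3: L[2][2] = √(1) = 1.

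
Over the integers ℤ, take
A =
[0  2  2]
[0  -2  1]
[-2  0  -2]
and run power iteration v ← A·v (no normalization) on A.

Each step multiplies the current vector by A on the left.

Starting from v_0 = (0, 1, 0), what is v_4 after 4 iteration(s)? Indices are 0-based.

v_0 = (0, 1, 0).
v_1 = A·v_0 = (2, -2, 0).
v_2 = A·v_1 = (-4, 4, -4).
v_3 = A·v_2 = (0, -12, 16).
v_4 = A·v_3 = (8, 40, -32).

v_4 = (8, 40, -32)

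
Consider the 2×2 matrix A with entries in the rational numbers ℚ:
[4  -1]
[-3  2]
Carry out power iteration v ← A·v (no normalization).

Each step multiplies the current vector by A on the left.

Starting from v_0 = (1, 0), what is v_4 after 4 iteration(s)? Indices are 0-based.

v_0 = (1, 0).
v_1 = A·v_0 = (4, -3).
v_2 = A·v_1 = (19, -18).
v_3 = A·v_2 = (94, -93).
v_4 = A·v_3 = (469, -468).

v_4 = (469, -468)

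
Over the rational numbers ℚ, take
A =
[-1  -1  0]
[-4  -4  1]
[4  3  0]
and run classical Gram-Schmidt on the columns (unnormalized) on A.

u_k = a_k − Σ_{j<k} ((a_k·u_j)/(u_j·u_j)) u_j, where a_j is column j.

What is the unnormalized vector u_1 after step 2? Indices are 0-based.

Step 1: u_0 = a_0 = (-1, -4, 4).
Step 2: u_1 = a_1 − (29/33)·u_0 = (-4/33, -16/33, -17/33).

u_1 = (-4/33, -16/33, -17/33)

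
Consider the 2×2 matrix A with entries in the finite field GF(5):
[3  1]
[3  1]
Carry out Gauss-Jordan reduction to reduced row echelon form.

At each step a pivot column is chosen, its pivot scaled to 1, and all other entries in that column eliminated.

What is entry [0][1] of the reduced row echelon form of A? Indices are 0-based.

pivot(0,0)=3: scale R0 → (1, 2)
  clear (1,0): R1 −= (3)R0 → (0, 0)
col 1: no nonzero at/below row 1; advance.

M[0][1] = 2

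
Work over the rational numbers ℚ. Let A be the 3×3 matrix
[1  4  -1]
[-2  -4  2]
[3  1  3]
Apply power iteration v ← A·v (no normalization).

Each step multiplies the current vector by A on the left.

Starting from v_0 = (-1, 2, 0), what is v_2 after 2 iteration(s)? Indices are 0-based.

v_0 = (-1, 2, 0).
v_1 = A·v_0 = (7, -6, -1).
v_2 = A·v_1 = (-16, 8, 12).

v_2 = (-16, 8, 12)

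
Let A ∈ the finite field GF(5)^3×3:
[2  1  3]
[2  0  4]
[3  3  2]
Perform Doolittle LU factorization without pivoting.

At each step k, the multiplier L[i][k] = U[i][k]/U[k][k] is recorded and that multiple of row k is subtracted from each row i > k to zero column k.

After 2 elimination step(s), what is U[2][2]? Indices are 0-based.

U[2][2] = 4

Step 1: pivot at (0,0) is 2.
  row1 ← row1 − (1)·row0  ⇒  L[1][0]=1, U row1=(0, 4, 1)
  row2 ← row2 − (4)·row0  ⇒  L[2][0]=4, U row2=(0, 4, 0)
Step 2: pivot at (1,1) is 4.
  row2 ← row2 − (1)·row1  ⇒  L[2][1]=1, U row2=(0, 0, 4)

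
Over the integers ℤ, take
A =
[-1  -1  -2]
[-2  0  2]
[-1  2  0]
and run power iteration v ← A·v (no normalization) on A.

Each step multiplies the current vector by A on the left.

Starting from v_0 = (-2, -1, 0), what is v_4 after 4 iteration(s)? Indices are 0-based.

v_0 = (-2, -1, 0).
v_1 = A·v_0 = (3, 4, 0).
v_2 = A·v_1 = (-7, -6, 5).
v_3 = A·v_2 = (3, 24, -5).
v_4 = A·v_3 = (-17, -16, 45).

v_4 = (-17, -16, 45)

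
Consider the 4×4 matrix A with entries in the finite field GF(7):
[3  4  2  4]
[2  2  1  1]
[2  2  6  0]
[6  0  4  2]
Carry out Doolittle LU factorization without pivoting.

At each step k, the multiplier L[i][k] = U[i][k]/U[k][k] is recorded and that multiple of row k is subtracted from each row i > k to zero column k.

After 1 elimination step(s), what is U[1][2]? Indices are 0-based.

U[1][2] = 2

[col 0] pivot 3
  R1 -= 3*R0 → (0, 4, 2, 3)  (L[1][0] := 3)
  R2 -= 3*R0 → (0, 4, 0, 2)  (L[2][0] := 3)
  R3 -= 2*R0 → (0, 6, 0, 1)  (L[3][0] := 2)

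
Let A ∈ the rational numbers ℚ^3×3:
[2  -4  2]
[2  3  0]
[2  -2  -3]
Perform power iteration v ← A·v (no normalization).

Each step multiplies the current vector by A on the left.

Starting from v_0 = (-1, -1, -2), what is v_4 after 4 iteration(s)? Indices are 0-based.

v_4 = (480, 213, -172)

v_0 = (-1, -1, -2).
v_1 = A·v_0 = (-2, -5, 6).
v_2 = A·v_1 = (28, -19, -12).
v_3 = A·v_2 = (108, -1, 130).
v_4 = A·v_3 = (480, 213, -172).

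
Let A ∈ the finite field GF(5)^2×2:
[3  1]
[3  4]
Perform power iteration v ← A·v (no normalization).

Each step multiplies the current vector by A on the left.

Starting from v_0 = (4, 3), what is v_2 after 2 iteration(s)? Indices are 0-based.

v_2 = (4, 1)

v_0 = (4, 3).
v_1 = A·v_0 = (0, 4).
v_2 = A·v_1 = (4, 1).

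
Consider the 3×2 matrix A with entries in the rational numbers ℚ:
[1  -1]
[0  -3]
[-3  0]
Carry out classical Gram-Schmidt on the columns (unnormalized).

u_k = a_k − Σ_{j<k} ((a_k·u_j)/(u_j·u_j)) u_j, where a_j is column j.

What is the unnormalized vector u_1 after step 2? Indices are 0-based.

u_1 = (-9/10, -3, -3/10)

Step 1: u_0 = a_0 = (1, 0, -3).
Step 2: u_1 = a_1 − (-1/10)·u_0 = (-9/10, -3, -3/10).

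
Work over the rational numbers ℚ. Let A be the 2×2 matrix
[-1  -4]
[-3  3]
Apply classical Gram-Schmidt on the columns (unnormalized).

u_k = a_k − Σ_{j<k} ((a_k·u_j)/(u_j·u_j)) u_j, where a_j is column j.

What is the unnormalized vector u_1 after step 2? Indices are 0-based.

u_1 = (-9/2, 3/2)

Step 1: u_0 = a_0 = (-1, -3).
Step 2: u_1 = a_1 − (-1/2)·u_0 = (-9/2, 3/2).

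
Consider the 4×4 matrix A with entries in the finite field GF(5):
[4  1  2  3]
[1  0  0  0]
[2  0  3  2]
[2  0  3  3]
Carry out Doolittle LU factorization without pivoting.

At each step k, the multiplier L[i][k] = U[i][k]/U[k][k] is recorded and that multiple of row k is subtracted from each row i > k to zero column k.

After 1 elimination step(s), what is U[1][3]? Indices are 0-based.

U[1][3] = 3

k=0: U[0][0]=4
  eliminate (1,0): mult=4, new row 1: (0, 1, 2, 3); set L[1][0]=4
  eliminate (2,0): mult=3, new row 2: (0, 2, 2, 3); set L[2][0]=3
  eliminate (3,0): mult=3, new row 3: (0, 2, 2, 4); set L[3][0]=3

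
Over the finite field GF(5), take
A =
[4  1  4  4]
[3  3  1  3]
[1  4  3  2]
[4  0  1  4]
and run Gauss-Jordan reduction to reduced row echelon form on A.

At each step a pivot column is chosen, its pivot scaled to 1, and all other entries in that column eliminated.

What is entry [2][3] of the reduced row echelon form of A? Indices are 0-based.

pivot(0,0)=4: scale R0 → (1, 4, 1, 1)
  clear (1,0): R1 −= (3)R0 → (0, 1, 3, 0)
  clear (2,0): R2 −= (1)R0 → (0, 0, 2, 1)
  clear (3,0): R3 −= (4)R0 → (0, 4, 2, 0)
pivot(1,1)=1: scale R1 → (0, 1, 3, 0)
  clear (0,1): R0 −= (4)R1 → (1, 0, 4, 1)
  clear (3,1): R3 −= (4)R1 → (0, 0, 0, 0)
pivot(2,2)=2: scale R2 → (0, 0, 1, 3)
  clear (0,2): R0 −= (4)R2 → (1, 0, 0, 4)
  clear (1,2): R1 −= (3)R2 → (0, 1, 0, 1)
col 3: no nonzero at/below row 3; advance.

M[2][3] = 3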